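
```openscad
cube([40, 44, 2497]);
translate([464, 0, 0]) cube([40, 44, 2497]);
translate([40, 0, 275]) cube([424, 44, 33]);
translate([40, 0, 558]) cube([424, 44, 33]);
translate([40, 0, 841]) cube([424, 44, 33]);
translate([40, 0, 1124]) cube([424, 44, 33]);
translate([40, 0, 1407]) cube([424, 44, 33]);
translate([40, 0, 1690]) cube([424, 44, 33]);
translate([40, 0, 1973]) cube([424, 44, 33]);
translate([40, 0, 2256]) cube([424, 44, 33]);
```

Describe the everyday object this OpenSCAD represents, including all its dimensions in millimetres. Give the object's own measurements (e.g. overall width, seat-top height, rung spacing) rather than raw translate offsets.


A straight ladder. Two 40×44 mm vertical rails, 2497 mm tall, stand 504 mm apart (outside-to-outside) with their front faces coplanar on the −y side. 8 rungs, each 44 mm deep and 33 mm tall, span between the inner faces of the rails, front faces flush with the rails. The lowest rung's underside is at z = 275 mm and rungs are spaced 283 mm apart (underside to underside).


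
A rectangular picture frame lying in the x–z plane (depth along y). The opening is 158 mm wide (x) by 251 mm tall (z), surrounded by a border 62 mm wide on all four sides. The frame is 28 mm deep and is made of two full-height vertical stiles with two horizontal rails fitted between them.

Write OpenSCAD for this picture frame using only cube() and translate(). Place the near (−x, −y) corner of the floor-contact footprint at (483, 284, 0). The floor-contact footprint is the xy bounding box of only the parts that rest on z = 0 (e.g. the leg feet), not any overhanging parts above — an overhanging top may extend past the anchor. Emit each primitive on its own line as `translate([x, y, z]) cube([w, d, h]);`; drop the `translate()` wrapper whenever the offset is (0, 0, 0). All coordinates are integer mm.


translate([483, 284, 0]) cube([62, 28, 375]);
translate([703, 284, 0]) cube([62, 28, 375]);
translate([545, 284, 0]) cube([158, 28, 62]);
translate([545, 284, 313]) cube([158, 28, 62]);


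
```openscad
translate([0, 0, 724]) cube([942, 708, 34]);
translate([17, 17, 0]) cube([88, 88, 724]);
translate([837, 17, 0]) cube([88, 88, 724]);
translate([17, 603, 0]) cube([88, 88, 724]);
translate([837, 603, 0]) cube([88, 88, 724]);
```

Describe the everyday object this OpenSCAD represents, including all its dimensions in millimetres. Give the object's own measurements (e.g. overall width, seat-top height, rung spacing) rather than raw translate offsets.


A table: top 942 mm (x) × 708 mm (y), 34 mm thick, upper face at z = 758 mm, on four 88×88 mm square legs, each inset 17 mm from the nearest pair of top edges from z = 0 to the bottom of the top.


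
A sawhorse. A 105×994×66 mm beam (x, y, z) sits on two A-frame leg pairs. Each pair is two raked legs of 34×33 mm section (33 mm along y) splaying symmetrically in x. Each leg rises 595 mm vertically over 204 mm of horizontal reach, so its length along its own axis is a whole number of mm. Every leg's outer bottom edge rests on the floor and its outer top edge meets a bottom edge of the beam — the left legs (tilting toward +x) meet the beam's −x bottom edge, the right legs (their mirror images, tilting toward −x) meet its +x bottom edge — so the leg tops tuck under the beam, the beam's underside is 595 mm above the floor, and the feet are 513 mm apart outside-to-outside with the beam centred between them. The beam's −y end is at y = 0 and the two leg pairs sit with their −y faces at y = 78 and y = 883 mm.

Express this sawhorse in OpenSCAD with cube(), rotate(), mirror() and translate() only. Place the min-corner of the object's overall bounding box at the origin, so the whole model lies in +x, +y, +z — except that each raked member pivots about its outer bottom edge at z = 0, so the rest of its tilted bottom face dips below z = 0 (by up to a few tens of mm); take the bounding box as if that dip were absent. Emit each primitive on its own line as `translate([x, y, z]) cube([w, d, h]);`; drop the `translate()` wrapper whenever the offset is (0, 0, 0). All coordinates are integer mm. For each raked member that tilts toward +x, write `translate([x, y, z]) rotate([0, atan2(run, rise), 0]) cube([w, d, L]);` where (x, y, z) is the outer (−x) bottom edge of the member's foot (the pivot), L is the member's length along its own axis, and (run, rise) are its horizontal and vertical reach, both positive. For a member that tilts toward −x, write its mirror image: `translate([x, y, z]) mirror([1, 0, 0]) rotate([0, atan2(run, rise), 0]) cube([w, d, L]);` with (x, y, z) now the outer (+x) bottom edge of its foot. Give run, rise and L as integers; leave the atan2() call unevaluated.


translate([204, 0, 595]) cube([105, 994, 66]);
translate([0, 78, 0]) rotate([0, atan2(204, 595), 0]) cube([34, 33, 629]);
translate([513, 78, 0]) mirror([1, 0, 0]) rotate([0, atan2(204, 595), 0]) cube([34, 33, 629]);
translate([0, 883, 0]) rotate([0, atan2(204, 595), 0]) cube([34, 33, 629]);
translate([513, 883, 0]) mirror([1, 0, 0]) rotate([0, atan2(204, 595), 0]) cube([34, 33, 629]);


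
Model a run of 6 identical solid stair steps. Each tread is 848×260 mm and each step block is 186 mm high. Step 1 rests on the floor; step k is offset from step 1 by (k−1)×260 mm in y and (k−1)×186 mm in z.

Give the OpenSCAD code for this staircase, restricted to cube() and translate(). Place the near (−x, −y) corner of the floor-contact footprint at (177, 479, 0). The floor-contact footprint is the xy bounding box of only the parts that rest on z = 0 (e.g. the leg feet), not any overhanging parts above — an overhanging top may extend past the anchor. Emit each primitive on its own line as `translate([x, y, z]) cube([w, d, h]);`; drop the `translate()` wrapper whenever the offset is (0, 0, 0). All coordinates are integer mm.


translate([177, 479, 0]) cube([848, 260, 186]);
translate([177, 739, 186]) cube([848, 260, 186]);
translate([177, 999, 372]) cube([848, 260, 186]);
translate([177, 1259, 558]) cube([848, 260, 186]);
translate([177, 1519, 744]) cube([848, 260, 186]);
translate([177, 1779, 930]) cube([848, 260, 186]);


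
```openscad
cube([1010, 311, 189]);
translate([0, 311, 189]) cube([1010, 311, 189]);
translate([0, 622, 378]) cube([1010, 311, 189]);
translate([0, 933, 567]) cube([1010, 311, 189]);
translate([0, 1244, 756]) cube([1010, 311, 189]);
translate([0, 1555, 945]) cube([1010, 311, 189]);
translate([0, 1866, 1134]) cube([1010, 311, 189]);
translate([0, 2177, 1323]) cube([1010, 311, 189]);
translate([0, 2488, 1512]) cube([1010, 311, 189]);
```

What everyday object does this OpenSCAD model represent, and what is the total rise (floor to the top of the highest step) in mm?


A staircase. The total rise is 1701 mm.

9 identical blocks, each offset up and back from the previous — a staircase. Each step is 189 mm tall and there are 9 of them, so the total rise is 9 × 189 = 1701 mm.


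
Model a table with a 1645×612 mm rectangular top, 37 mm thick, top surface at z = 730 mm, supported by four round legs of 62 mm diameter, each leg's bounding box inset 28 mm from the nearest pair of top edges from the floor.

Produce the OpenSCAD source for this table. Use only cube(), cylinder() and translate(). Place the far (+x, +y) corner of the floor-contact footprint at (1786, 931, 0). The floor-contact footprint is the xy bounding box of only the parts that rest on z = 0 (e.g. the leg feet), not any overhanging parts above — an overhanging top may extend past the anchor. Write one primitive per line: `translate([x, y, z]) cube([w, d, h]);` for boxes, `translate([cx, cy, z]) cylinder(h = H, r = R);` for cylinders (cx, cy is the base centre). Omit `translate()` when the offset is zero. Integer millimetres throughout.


// leg_h = 730 - 37 = 693
translate([169, 347, 693]) cube([1645, 612, 37]);
translate([228, 406, 0]) cylinder(h = 693, r = 31);
translate([1755, 406, 0]) cylinder(h = 693, r = 31);
translate([228, 900, 0]) cylinder(h = 693, r = 31);
translate([1755, 900, 0]) cylinder(h = 693, r = 31);


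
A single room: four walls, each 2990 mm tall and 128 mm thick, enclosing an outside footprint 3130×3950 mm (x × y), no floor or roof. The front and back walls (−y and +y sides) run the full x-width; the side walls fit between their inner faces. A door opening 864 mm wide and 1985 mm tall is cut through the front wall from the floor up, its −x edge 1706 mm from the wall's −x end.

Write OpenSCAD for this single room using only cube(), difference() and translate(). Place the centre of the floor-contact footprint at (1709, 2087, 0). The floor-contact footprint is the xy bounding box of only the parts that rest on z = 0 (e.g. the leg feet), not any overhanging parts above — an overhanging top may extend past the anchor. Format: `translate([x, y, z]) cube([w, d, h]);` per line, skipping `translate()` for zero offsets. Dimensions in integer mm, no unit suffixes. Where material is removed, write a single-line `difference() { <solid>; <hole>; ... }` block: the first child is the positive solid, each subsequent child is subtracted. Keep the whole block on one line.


difference() { translate([144, 112, 0]) cube([3130, 128, 2990]); translate([1850, 112, 0]) cube([864, 128, 1985]); }
translate([144, 3934, 0]) cube([3130, 128, 2990]);
translate([144, 240, 0]) cube([128, 3694, 2990]);
translate([3146, 240, 0]) cube([128, 3694, 2990]);


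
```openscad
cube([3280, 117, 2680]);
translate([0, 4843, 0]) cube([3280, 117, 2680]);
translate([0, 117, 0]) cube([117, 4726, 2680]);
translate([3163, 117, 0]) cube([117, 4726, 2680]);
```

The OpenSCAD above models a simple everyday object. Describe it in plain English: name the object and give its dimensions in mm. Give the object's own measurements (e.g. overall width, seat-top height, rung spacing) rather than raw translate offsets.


The wall frame of a small rectangular building: four walls, each 2680 mm tall and 117 mm thick, enclosing a footprint 3280 mm (x) by 4960 mm (y) outside-to-outside, with no floor or roof. The front and back walls (the −y and +y sides) span the full width; the two side walls fit between them.


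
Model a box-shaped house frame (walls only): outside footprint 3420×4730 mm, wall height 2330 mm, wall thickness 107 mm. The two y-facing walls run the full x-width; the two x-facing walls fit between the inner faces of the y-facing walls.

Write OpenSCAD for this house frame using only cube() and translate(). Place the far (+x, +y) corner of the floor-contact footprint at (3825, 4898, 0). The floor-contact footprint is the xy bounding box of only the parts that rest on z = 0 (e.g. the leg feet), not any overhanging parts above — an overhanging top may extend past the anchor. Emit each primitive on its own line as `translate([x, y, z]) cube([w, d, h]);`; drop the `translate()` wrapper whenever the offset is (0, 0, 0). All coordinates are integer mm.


translate([405, 168, 0]) cube([3420, 107, 2330]);
translate([405, 4791, 0]) cube([3420, 107, 2330]);
translate([405, 275, 0]) cube([107, 4516, 2330]);
translate([3718, 275, 0]) cube([107, 4516, 2330]);


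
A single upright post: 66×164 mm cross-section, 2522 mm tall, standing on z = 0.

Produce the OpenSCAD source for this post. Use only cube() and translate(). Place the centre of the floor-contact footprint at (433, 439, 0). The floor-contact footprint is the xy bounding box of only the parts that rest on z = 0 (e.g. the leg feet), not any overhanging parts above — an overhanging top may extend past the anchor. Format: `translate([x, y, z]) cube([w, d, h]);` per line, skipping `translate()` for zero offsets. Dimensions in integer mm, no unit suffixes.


translate([400, 357, 0]) cube([66, 164, 2522]);


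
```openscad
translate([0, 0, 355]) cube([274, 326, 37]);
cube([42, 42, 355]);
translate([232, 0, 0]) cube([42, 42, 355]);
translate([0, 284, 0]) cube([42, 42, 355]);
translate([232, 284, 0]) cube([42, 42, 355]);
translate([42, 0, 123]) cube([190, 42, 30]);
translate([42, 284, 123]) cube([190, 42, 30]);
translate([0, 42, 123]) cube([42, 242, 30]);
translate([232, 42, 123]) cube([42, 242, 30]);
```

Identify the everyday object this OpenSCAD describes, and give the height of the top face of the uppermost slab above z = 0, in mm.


A stool. The seat height is 392 mm.

A 274×326×37 slab at z = 355 on four corner posts — a stool. The seat top is 355 + 37 = 392 mm.


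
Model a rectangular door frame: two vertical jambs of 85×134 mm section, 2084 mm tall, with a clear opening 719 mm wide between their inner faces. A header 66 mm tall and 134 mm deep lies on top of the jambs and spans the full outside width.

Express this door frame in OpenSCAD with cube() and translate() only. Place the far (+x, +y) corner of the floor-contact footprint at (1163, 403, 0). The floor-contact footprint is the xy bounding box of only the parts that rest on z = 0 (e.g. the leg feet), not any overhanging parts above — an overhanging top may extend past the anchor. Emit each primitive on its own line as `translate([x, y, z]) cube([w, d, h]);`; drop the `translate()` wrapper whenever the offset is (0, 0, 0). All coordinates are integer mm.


translate([274, 269, 0]) cube([85, 134, 2084]);
translate([1078, 269, 0]) cube([85, 134, 2084]);
translate([274, 269, 2084]) cube([889, 134, 66]);


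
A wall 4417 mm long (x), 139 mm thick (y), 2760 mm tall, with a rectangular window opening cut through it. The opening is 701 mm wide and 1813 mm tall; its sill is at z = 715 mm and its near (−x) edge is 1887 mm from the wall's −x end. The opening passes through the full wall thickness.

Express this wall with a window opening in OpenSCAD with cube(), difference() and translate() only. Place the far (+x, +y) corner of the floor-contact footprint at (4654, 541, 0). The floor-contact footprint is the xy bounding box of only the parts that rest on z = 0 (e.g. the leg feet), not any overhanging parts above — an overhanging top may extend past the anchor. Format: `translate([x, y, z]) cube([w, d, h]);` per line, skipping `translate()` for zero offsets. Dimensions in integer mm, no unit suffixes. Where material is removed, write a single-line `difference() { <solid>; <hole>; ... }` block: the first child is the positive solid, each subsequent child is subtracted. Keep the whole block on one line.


difference() { translate([237, 402, 0]) cube([4417, 139, 2760]); translate([2124, 402, 715]) cube([701, 139, 1813]); }


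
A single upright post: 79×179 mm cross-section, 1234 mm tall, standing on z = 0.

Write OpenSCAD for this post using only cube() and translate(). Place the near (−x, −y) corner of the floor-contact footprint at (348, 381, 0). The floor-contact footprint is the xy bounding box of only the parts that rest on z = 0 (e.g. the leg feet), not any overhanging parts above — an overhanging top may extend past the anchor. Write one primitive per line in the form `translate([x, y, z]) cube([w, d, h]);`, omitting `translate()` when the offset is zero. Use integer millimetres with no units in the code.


translate([348, 381, 0]) cube([79, 179, 1234]);


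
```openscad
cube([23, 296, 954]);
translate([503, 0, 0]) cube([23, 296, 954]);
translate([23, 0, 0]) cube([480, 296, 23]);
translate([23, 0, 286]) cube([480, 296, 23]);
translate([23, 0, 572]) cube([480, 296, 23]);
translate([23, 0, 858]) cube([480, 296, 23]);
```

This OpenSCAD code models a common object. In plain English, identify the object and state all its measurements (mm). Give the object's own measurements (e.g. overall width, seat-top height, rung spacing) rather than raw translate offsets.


An open bookshelf. Two side panels, each 23 mm thick, 296 mm deep and 954 mm tall, stand 526 mm apart (outside-to-outside). Between them sit 4 shelves, each 23 mm thick and 296 mm deep, spanning the full gap between the sides. The bottom shelf rests on the floor (its underside at z = 0) and the clear gap between one shelf's top and the next shelf's underside is 263 mm.


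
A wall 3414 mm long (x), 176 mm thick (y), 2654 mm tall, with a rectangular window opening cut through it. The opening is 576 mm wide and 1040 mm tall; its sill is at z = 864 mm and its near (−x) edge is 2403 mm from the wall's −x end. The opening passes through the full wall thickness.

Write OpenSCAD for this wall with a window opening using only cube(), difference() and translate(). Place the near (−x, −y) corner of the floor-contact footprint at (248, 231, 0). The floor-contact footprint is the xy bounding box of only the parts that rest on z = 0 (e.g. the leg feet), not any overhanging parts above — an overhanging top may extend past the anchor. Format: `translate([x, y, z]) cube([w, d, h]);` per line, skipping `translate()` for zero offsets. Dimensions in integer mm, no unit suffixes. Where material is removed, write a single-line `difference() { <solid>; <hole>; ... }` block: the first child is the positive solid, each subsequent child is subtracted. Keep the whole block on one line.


difference() { translate([248, 231, 0]) cube([3414, 176, 2654]); translate([2651, 231, 864]) cube([576, 176, 1040]); }


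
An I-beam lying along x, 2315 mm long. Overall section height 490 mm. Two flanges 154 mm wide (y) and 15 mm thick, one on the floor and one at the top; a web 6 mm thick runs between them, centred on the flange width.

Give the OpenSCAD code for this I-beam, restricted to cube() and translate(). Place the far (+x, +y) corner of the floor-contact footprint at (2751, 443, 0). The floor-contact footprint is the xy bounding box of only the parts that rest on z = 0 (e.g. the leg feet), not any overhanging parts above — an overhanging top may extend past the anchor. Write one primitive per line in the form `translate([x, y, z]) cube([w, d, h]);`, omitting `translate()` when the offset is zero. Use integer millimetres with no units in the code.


translate([436, 289, 0]) cube([2315, 154, 15]);
translate([436, 363, 15]) cube([2315, 6, 460]);
translate([436, 289, 475]) cube([2315, 154, 15]);


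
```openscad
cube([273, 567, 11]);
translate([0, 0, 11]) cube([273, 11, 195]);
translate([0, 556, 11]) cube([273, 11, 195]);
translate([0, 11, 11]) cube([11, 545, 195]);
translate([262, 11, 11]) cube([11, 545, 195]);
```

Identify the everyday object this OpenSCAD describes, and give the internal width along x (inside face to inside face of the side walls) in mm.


An open box. The internal width is 251 mm.

A 273×567 base slab with four walls standing on it — an open box. The base is 273 mm wide and the walls are 11 mm thick, so the internal width is 273 − 2 × 11 = 251 mm.


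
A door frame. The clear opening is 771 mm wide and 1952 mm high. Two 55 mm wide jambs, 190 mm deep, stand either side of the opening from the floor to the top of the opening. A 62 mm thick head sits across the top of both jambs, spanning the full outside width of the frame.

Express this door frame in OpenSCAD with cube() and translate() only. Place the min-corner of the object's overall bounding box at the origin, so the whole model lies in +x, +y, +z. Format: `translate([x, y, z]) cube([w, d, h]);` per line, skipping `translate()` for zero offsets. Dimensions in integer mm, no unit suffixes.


cube([55, 190, 1952]);
translate([826, 0, 0]) cube([55, 190, 1952]);
translate([0, 0, 1952]) cube([881, 190, 62]);


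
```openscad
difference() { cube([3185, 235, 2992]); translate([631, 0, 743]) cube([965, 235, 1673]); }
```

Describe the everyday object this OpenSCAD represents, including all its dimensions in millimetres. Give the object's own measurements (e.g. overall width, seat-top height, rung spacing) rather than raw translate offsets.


A wall 3185 mm long (x), 235 mm thick (y), 2992 mm tall, with a rectangular window opening cut through it. The opening is 965 mm wide and 1673 mm tall; its sill is at z = 743 mm and its near (−x) edge is 631 mm from the wall's −x end. The opening passes through the full wall thickness.


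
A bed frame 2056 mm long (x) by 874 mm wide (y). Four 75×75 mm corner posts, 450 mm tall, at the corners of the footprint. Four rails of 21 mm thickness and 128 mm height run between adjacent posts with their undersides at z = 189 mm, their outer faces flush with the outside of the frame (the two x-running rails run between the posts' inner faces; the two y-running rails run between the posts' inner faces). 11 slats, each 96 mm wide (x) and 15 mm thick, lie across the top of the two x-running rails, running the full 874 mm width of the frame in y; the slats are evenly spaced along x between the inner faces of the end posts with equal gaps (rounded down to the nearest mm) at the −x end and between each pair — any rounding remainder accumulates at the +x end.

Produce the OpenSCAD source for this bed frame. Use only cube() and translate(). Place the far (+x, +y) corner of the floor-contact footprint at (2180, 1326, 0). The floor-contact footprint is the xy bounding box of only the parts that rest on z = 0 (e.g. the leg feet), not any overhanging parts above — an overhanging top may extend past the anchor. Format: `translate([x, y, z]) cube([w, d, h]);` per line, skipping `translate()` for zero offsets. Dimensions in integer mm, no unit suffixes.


translate([124, 452, 0]) cube([75, 75, 450]);
translate([124, 1251, 0]) cube([75, 75, 450]);
translate([2105, 452, 0]) cube([75, 75, 450]);
translate([2105, 1251, 0]) cube([75, 75, 450]);
translate([199, 452, 189]) cube([1906, 21, 128]);
translate([199, 1305, 189]) cube([1906, 21, 128]);
translate([124, 527, 189]) cube([21, 724, 128]);
translate([2159, 527, 189]) cube([21, 724, 128]);
translate([269, 452, 317]) cube([96, 874, 15]);
translate([435, 452, 317]) cube([96, 874, 15]);
translate([601, 452, 317]) cube([96, 874, 15]);
translate([767, 452, 317]) cube([96, 874, 15]);
translate([933, 452, 317]) cube([96, 874, 15]);
translate([1099, 452, 317]) cube([96, 874, 15]);
translate([1265, 452, 317]) cube([96, 874, 15]);
translate([1431, 452, 317]) cube([96, 874, 15]);
translate([1597, 452, 317]) cube([96, 874, 15]);
translate([1763, 452, 317]) cube([96, 874, 15]);
translate([1929, 452, 317]) cube([96, 874, 15]);


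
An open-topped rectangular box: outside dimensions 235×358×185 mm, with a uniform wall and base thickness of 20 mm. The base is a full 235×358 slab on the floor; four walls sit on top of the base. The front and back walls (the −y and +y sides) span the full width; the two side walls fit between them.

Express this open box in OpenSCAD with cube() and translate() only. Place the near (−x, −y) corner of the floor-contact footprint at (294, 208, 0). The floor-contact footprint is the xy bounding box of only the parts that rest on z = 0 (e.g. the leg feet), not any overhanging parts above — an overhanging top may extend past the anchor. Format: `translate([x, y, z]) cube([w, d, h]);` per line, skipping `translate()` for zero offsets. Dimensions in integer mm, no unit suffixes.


translate([294, 208, 0]) cube([235, 358, 20]);
translate([294, 208, 20]) cube([235, 20, 165]);
translate([294, 546, 20]) cube([235, 20, 165]);
translate([294, 228, 20]) cube([20, 318, 165]);
translate([509, 228, 20]) cube([20, 318, 165]);


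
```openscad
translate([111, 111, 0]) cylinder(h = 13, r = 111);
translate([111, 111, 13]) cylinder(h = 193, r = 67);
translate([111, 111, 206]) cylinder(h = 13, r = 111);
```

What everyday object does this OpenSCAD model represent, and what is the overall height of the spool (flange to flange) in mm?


A spool. The overall height is 219 mm.

Three coaxial cylinders, large–small–large — a spool. Two 13 mm flanges and a 193 mm core give 13 + 193 + 13 = 219 mm.


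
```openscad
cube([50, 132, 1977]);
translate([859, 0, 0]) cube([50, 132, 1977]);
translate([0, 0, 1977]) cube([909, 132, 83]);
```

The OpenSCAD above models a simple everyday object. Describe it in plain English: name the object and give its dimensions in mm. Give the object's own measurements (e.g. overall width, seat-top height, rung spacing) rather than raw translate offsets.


A door frame. The clear opening is 809 mm wide and 1977 mm high. Two 50 mm wide jambs, 132 mm deep, stand either side of the opening from the floor to the top of the opening. A 83 mm thick head sits across the top of both jambs, spanning the full outside width of the frame.


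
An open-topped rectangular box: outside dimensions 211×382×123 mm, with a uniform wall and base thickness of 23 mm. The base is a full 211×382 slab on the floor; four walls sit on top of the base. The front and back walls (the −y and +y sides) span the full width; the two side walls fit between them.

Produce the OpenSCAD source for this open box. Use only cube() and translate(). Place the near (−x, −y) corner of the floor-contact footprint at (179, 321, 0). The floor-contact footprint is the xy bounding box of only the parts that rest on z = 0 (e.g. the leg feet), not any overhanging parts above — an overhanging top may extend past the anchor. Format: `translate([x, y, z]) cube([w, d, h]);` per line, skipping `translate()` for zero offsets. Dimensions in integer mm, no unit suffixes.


translate([179, 321, 0]) cube([211, 382, 23]);
translate([179, 321, 23]) cube([211, 23, 100]);
translate([179, 680, 23]) cube([211, 23, 100]);
translate([179, 344, 23]) cube([23, 336, 100]);
translate([367, 344, 23]) cube([23, 336, 100]);


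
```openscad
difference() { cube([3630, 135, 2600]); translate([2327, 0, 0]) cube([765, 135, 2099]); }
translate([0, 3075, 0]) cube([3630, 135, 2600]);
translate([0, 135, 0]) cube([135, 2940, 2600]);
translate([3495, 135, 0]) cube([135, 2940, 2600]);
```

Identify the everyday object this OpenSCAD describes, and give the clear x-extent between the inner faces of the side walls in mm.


A single room. The interior width is 3360 mm.

Four walls enclosing a rectangle with a door in the front wall — a room. Outside width 3630 minus two 135 mm walls gives 3360 mm.


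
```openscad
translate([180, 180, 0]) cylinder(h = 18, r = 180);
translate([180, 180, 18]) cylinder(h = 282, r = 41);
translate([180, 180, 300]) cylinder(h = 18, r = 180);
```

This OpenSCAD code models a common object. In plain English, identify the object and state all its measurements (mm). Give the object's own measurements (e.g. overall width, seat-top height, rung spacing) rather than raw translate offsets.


A spool: two coaxial disc flanges of radius 180 mm and thickness 18 mm, joined by a core cylinder of radius 41 mm and height 282 mm. The lower flange rests on z = 0 and the three cylinders share a vertical axis.


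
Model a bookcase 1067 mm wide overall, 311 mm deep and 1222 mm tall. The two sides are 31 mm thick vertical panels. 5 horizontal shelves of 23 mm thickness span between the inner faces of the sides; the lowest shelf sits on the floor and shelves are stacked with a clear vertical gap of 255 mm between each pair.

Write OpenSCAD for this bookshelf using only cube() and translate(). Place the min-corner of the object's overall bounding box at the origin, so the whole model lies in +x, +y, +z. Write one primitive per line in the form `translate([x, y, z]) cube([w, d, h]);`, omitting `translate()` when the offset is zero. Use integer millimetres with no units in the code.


cube([31, 311, 1222]);
translate([1036, 0, 0]) cube([31, 311, 1222]);
translate([31, 0, 0]) cube([1005, 311, 23]);
translate([31, 0, 278]) cube([1005, 311, 23]);
translate([31, 0, 556]) cube([1005, 311, 23]);
translate([31, 0, 834]) cube([1005, 311, 23]);
translate([31, 0, 1112]) cube([1005, 311, 23]);


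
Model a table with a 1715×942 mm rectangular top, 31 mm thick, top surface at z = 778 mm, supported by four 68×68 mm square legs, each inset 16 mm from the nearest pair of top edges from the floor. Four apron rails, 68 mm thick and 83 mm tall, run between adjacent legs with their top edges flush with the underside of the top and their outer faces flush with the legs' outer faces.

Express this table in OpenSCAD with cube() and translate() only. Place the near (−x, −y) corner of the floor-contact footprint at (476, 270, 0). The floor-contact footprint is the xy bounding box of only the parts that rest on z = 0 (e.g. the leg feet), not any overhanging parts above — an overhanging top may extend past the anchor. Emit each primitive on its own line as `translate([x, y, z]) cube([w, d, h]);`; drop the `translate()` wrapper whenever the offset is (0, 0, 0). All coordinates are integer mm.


translate([460, 254, 747]) cube([1715, 942, 31]);
translate([476, 270, 0]) cube([68, 68, 747]);
translate([2091, 270, 0]) cube([68, 68, 747]);
translate([476, 1112, 0]) cube([68, 68, 747]);
translate([2091, 1112, 0]) cube([68, 68, 747]);
translate([544, 270, 664]) cube([1547, 68, 83]);
translate([544, 1112, 664]) cube([1547, 68, 83]);
translate([476, 338, 664]) cube([68, 774, 83]);
translate([2091, 338, 664]) cube([68, 774, 83]);


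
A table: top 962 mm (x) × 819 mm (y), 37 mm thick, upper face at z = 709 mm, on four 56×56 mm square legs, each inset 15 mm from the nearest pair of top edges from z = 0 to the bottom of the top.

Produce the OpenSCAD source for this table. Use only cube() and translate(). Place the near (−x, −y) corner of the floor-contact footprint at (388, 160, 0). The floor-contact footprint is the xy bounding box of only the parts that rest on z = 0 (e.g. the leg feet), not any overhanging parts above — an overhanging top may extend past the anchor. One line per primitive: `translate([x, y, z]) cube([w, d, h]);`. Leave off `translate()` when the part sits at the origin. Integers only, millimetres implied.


translate([373, 145, 672]) cube([962, 819, 37]);
translate([388, 160, 0]) cube([56, 56, 672]);
translate([1264, 160, 0]) cube([56, 56, 672]);
translate([388, 893, 0]) cube([56, 56, 672]);
translate([1264, 893, 0]) cube([56, 56, 672]);


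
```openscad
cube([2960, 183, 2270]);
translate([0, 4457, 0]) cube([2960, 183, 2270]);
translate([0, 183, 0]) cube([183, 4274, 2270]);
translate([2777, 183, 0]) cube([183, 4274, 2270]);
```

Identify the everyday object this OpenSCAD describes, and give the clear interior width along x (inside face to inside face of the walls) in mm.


A house (or room) frame. The interior width is 2594 mm.

Four 2270 mm walls enclosing a rectangle with no floor or roof — a room or house frame. Outside width is 2960 mm and wall thickness is 183 mm, so the interior width is 2960 − 2 × 183 = 2594 mm.


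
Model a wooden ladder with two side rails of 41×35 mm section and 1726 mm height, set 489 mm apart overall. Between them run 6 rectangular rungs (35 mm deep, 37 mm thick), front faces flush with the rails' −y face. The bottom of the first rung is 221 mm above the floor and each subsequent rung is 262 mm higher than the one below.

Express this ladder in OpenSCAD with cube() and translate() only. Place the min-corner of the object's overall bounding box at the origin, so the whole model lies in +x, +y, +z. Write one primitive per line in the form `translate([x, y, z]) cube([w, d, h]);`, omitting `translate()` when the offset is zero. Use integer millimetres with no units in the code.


cube([41, 35, 1726]);
translate([448, 0, 0]) cube([41, 35, 1726]);
translate([41, 0, 221]) cube([407, 35, 37]);
translate([41, 0, 483]) cube([407, 35, 37]);
translate([41, 0, 745]) cube([407, 35, 37]);
translate([41, 0, 1007]) cube([407, 35, 37]);
translate([41, 0, 1269]) cube([407, 35, 37]);
translate([41, 0, 1531]) cube([407, 35, 37]);


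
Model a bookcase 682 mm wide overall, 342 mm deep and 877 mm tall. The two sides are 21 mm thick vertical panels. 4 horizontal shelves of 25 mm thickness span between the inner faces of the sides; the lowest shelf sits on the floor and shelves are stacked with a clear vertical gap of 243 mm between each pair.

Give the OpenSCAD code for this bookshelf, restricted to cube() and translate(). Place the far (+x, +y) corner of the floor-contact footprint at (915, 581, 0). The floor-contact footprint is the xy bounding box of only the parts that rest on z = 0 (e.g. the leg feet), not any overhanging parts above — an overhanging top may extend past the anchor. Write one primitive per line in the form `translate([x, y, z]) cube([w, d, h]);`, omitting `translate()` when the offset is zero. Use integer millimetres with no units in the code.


translate([233, 239, 0]) cube([21, 342, 877]);
translate([894, 239, 0]) cube([21, 342, 877]);
translate([254, 239, 0]) cube([640, 342, 25]);
translate([254, 239, 268]) cube([640, 342, 25]);
translate([254, 239, 536]) cube([640, 342, 25]);
translate([254, 239, 804]) cube([640, 342, 25]);


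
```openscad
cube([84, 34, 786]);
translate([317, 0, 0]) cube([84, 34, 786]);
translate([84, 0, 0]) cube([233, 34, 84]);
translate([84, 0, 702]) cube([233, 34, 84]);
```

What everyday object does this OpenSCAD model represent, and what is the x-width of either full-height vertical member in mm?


A picture frame. The border width is 84 mm.

Four thin pieces enclosing a rectangular opening — a picture frame. The two full-height stiles are 786 mm tall; the top rail sits at z = 702 and is 84 mm tall, so the border above the opening is 786 − 702 = 84 mm, matching the stile x-width.


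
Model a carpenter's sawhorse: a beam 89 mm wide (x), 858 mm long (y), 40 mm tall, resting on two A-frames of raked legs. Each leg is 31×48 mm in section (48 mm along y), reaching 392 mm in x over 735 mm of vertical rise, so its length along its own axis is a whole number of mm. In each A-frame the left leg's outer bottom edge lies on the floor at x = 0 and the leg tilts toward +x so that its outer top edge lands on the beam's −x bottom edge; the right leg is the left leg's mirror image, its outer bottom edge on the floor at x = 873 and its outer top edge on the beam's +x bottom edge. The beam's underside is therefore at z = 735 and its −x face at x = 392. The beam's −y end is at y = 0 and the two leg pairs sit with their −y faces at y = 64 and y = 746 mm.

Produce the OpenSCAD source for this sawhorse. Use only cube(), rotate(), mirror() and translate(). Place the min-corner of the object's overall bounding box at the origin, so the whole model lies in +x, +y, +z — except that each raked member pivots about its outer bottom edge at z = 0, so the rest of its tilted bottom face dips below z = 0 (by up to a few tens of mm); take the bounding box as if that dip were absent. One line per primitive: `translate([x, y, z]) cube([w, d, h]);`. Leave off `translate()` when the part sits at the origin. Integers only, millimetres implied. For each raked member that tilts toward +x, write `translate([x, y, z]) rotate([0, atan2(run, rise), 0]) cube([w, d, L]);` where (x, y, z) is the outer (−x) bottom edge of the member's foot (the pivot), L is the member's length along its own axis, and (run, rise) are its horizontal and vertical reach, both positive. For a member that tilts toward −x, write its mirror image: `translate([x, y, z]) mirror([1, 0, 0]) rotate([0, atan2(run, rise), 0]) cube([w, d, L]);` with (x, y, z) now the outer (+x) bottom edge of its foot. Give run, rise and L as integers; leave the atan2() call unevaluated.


translate([392, 0, 735]) cube([89, 858, 40]);
translate([0, 64, 0]) rotate([0, atan2(392, 735), 0]) cube([31, 48, 833]);
translate([873, 64, 0]) mirror([1, 0, 0]) rotate([0, atan2(392, 735), 0]) cube([31, 48, 833]);
translate([0, 746, 0]) rotate([0, atan2(392, 735), 0]) cube([31, 48, 833]);
translate([873, 746, 0]) mirror([1, 0, 0]) rotate([0, atan2(392, 735), 0]) cube([31, 48, 833]);


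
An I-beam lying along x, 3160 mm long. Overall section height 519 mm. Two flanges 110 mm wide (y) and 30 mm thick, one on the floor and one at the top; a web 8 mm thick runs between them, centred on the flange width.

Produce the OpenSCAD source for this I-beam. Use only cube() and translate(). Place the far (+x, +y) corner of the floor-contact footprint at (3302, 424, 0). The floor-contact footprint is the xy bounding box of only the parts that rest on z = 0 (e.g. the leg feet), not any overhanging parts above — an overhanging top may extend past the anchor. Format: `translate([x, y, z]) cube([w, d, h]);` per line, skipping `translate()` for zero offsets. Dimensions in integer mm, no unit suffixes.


translate([142, 314, 0]) cube([3160, 110, 30]);
translate([142, 365, 30]) cube([3160, 8, 459]);
translate([142, 314, 489]) cube([3160, 110, 30]);


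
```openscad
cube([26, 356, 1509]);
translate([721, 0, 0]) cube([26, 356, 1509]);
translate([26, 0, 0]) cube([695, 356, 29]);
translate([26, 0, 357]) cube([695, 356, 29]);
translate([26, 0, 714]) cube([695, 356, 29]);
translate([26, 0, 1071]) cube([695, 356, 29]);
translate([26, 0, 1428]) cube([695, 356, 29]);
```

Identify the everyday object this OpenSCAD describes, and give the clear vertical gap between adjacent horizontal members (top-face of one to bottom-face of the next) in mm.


A bookshelf. The clear shelf gap is 328 mm.

Two tall side panels with 5 horizontal boards between them — a bookshelf. The first two shelf undersides are at z = 0 and z = 357; with shelf thickness 29, the clear gap is 357 − 0 − 29 = 328 mm.


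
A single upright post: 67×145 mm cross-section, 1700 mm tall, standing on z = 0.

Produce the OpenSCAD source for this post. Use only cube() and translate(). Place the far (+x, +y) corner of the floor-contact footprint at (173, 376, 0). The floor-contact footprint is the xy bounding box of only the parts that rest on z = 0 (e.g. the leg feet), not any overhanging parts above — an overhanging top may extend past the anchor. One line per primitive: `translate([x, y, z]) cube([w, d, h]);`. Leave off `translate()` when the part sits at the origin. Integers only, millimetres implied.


translate([106, 231, 0]) cube([67, 145, 1700]);


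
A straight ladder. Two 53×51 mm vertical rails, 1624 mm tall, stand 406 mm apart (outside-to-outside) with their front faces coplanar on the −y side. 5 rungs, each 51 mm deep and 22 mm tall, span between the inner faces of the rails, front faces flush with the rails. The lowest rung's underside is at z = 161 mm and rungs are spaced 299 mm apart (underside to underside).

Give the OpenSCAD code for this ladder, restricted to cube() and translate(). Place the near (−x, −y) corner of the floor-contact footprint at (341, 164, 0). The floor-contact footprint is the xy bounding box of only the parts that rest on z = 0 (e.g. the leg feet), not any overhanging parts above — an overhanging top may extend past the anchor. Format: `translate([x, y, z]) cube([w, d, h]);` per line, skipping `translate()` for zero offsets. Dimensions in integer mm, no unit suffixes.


// rung span = 406 - 2*53 = 300
// rung[k] z = 161 + k*299
translate([341, 164, 0]) cube([53, 51, 1624]);
translate([694, 164, 0]) cube([53, 51, 1624]);
translate([394, 164, 161]) cube([300, 51, 22]);
translate([394, 164, 460]) cube([300, 51, 22]);
translate([394, 164, 759]) cube([300, 51, 22]);
translate([394, 164, 1058]) cube([300, 51, 22]);
translate([394, 164, 1357]) cube([300, 51, 22]);


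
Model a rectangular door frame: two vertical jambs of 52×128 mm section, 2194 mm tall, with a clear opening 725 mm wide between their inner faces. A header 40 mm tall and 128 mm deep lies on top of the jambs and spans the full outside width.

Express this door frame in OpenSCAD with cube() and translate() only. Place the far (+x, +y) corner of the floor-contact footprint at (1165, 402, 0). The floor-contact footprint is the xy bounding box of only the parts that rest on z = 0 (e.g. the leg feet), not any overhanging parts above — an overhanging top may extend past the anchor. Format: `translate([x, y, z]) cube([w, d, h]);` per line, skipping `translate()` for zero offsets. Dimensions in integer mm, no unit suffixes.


translate([336, 274, 0]) cube([52, 128, 2194]);
translate([1113, 274, 0]) cube([52, 128, 2194]);
translate([336, 274, 2194]) cube([829, 128, 40]);


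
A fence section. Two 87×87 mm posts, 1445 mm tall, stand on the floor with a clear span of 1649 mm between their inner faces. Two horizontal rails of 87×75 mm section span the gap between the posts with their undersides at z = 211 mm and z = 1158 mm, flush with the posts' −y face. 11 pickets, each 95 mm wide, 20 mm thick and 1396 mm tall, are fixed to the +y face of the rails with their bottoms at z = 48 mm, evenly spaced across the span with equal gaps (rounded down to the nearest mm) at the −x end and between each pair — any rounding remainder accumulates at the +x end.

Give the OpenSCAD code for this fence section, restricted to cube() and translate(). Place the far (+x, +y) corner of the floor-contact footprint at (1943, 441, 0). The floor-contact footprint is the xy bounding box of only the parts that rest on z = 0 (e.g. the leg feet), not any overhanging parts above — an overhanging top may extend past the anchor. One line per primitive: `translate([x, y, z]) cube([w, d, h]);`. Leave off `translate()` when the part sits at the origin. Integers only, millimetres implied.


translate([120, 354, 0]) cube([87, 87, 1445]);
translate([1856, 354, 0]) cube([87, 87, 1445]);
translate([207, 354, 211]) cube([1649, 87, 75]);
translate([207, 354, 1158]) cube([1649, 87, 75]);
translate([257, 441, 48]) cube([95, 20, 1396]);
translate([402, 441, 48]) cube([95, 20, 1396]);
translate([547, 441, 48]) cube([95, 20, 1396]);
translate([692, 441, 48]) cube([95, 20, 1396]);
translate([837, 441, 48]) cube([95, 20, 1396]);
translate([982, 441, 48]) cube([95, 20, 1396]);
translate([1127, 441, 48]) cube([95, 20, 1396]);
translate([1272, 441, 48]) cube([95, 20, 1396]);
translate([1417, 441, 48]) cube([95, 20, 1396]);
translate([1562, 441, 48]) cube([95, 20, 1396]);
translate([1707, 441, 48]) cube([95, 20, 1396]);
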